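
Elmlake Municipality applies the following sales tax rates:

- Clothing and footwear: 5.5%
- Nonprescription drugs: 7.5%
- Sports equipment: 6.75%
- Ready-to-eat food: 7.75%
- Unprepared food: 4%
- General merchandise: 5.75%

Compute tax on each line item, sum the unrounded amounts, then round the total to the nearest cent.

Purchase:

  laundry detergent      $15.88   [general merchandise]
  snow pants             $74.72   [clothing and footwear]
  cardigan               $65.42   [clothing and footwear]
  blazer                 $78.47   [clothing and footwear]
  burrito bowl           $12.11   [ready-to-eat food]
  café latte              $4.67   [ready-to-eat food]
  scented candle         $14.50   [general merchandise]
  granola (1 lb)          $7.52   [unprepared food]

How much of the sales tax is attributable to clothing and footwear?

Snow pants $74.72: clothing and footwear → 5.5% → $4.1096
Cardigan $65.42: clothing and footwear → 5.5% → $3.5981
Blazer $78.47: clothing and footwear → 5.5% → $4.31585
Tax on clothing and footwear: unrounded sum = $12.02355 → $12.02

$12.02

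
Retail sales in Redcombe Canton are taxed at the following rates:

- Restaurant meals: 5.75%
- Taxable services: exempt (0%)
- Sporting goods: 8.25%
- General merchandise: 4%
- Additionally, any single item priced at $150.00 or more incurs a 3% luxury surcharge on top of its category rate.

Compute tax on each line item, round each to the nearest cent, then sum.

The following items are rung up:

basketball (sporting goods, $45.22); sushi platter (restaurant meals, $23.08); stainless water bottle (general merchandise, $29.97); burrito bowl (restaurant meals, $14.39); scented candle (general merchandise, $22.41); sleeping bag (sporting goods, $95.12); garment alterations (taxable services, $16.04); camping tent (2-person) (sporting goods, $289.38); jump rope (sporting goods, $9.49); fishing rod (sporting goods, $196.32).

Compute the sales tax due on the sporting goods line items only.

$67.01

Basketball $45.22: sporting goods → 8.25% → $3.73
Sleeping bag $95.12: sporting goods → 8.25% → $7.85
Camping tent (2-person) $289.38: sporting goods → 8.25% + 3% surcharge = 11.25% → $32.56
Jump rope $9.49: sporting goods → 8.25% → $0.78
Fishing rod $196.32: sporting goods → 8.25% + 3% surcharge = 11.25% → $22.09
Tax on sporting goods = $3.73 + $7.85 + $32.56 + $0.78 + $22.09 = $67.01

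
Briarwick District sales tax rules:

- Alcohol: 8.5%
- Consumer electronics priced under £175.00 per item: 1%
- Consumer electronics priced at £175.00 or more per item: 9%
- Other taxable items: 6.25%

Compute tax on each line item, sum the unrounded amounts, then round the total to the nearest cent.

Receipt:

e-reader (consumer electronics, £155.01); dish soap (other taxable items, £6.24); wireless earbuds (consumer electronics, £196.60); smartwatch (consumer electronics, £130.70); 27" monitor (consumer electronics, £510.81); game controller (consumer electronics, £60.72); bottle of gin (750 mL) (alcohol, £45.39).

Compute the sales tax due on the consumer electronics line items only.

£67.13

E-reader £155.01: consumer electronics, under £175.00 → 1% → £1.5501
Wireless earbuds £196.60: consumer electronics, £175.00 or more → 9% → £17.694
Smartwatch £130.70: consumer electronics, under £175.00 → 1% → £1.307
27" monitor £510.81: consumer electronics, £175.00 or more → 9% → £45.9729
Game controller £60.72: consumer electronics, under £175.00 → 1% → £0.6072
Tax on consumer electronics: unrounded sum = £67.1312 → £67.13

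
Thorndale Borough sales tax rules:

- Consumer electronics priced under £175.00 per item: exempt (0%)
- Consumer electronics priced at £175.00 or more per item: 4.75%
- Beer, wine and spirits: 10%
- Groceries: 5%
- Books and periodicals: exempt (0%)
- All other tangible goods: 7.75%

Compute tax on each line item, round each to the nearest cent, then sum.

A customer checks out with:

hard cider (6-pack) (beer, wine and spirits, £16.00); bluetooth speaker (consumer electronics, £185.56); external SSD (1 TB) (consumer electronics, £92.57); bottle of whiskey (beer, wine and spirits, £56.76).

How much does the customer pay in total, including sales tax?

£366.98

Hard cider (6-pack) £16.00: beer, wine and spirits → 10% → £1.60
Bluetooth speaker £185.56: consumer electronics, £175.00 or more → 4.75% → £8.81
External SSD (1 TB) £92.57: consumer electronics, under £175.00 → 0% → £0.00
Bottle of whiskey £56.76: beer, wine and spirits → 10% → £5.68
Subtotal = £350.89; tax = £16.09; total due = £366.98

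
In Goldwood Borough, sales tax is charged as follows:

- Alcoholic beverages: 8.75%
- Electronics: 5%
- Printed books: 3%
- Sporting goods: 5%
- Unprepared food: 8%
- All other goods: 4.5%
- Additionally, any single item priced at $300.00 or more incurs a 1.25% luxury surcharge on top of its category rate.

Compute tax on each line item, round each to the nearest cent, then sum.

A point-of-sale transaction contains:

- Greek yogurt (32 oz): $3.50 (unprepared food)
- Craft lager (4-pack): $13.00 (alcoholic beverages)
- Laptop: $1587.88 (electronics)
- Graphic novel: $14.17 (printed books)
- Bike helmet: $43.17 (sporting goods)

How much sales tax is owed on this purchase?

Greek yogurt (32 oz) $3.50: unprepared food → 8% → $0.28
Craft lager (4-pack) $13.00: alcoholic beverages → 8.75% → $1.14
Laptop $1587.88: electronics → 5% + 1.25% surcharge = 6.25% → $99.24
Graphic novel $14.17: printed books → 3% → $0.43
Bike helmet $43.17: sporting goods → 5% → $2.16
Total tax = $0.28 + $1.14 + $99.24 + $0.43 + $2.16 = $103.25

$103.25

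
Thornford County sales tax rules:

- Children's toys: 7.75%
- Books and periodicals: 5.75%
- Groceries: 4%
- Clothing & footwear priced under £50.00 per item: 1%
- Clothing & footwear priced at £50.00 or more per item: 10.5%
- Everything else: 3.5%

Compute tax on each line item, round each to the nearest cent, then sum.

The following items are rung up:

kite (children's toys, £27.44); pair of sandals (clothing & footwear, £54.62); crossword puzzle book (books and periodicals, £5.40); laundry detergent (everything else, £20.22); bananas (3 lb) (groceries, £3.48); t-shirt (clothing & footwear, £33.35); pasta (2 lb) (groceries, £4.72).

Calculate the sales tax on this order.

Kite £27.44: children's toys → 7.75% → £2.13
Pair of sandals £54.62: clothing & footwear, £50.00 or more → 10.5% → £5.74
Crossword puzzle book £5.40: books and periodicals → 5.75% → £0.31
Laundry detergent £20.22: everything else → 3.5% → £0.71
Bananas (3 lb) £3.48: groceries → 4% → £0.14
T-shirt £33.35: clothing & footwear, under £50.00 → 1% → £0.33
Pasta (2 lb) £4.72: groceries → 4% → £0.19
Total tax = £2.13 + £5.74 + £0.31 + £0.71 + £0.14 + £0.33 + £0.19 = £9.55

£9.55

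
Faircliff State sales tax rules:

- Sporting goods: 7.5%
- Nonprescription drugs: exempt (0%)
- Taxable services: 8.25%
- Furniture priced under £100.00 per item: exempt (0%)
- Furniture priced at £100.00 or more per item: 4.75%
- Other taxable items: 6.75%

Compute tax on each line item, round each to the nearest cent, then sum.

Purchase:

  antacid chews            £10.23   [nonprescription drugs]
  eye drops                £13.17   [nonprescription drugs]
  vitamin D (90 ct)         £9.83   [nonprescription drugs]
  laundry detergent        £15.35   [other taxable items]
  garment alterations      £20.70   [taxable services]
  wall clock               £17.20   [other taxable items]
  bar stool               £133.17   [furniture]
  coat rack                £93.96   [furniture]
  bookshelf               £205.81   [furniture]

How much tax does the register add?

Antacid chews £10.23: nonprescription drugs → 0% → £0.00
Eye drops £13.17: nonprescription drugs → 0% → £0.00
Vitamin D (90 ct) £9.83: nonprescription drugs → 0% → £0.00
Laundry detergent £15.35: other taxable items → 6.75% → £1.04
Garment alterations £20.70: taxable services → 8.25% → £1.71
Wall clock £17.20: other taxable items → 6.75% → £1.16
Bar stool £133.17: furniture, £100.00 or more → 4.75% → £6.33
Coat rack £93.96: furniture, under £100.00 → 0% → £0.00
Bookshelf £205.81: furniture, £100.00 or more → 4.75% → £9.78
Total tax = £1.04 + £1.71 + £1.16 + £6.33 + £9.78 = £20.02

£20.02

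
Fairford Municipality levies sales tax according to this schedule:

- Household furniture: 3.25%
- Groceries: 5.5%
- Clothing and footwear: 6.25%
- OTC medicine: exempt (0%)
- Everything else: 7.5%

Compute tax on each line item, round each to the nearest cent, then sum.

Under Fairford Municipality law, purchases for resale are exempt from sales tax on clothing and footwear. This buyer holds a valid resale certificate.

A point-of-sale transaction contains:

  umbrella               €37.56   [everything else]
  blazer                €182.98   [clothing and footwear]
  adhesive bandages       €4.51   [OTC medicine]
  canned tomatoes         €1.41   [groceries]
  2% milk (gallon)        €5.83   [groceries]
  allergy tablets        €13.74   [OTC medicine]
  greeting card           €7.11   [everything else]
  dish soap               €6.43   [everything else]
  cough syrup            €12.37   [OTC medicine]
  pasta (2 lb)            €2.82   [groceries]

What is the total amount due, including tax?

Umbrella €37.56: everything else → 7.5% → €2.82
Blazer €182.98: clothing and footwear, buyer-exempt → 0% → €0.00
Adhesive bandages €4.51: OTC medicine → 0% → €0.00
Canned tomatoes €1.41: groceries → 5.5% → €0.08
2% milk (gallon) €5.83: groceries → 5.5% → €0.32
Allergy tablets €13.74: OTC medicine → 0% → €0.00
Greeting card €7.11: everything else → 7.5% → €0.53
Dish soap €6.43: everything else → 7.5% → €0.48
Cough syrup €12.37: OTC medicine → 0% → €0.00
Pasta (2 lb) €2.82: groceries → 5.5% → €0.16
Subtotal = €274.76; tax = €4.39; total due = €279.15

€279.15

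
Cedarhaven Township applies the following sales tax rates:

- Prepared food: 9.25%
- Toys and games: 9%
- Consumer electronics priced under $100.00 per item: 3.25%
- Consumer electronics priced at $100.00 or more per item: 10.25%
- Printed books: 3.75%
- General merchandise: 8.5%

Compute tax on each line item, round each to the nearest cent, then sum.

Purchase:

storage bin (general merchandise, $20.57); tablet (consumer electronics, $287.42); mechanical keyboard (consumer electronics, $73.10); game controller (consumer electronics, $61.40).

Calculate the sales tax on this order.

$35.59

Storage bin $20.57: general merchandise → 8.5% → $1.75
Tablet $287.42: consumer electronics, $100.00 or more → 10.25% → $29.46
Mechanical keyboard $73.10: consumer electronics, under $100.00 → 3.25% → $2.38
Game controller $61.40: consumer electronics, under $100.00 → 3.25% → $2.00
Total tax = $1.75 + $29.46 + $2.38 + $2.00 = $35.59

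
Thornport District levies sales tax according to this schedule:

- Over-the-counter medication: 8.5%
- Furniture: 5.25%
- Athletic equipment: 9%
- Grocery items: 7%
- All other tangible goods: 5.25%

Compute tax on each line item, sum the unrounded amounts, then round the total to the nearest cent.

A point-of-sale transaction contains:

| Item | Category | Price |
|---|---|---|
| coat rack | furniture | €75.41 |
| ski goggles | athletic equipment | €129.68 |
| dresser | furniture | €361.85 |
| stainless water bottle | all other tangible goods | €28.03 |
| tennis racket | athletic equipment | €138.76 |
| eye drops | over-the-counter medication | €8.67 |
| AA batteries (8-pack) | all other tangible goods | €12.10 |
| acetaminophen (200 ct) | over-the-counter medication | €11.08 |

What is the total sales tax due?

Coat rack €75.41: furniture → 5.25% → €3.959025
Ski goggles €129.68: athletic equipment → 9% → €11.6712
Dresser €361.85: furniture → 5.25% → €18.997125
Stainless water bottle €28.03: all other tangible goods → 5.25% → €1.471575
Tennis racket €138.76: athletic equipment → 9% → €12.4884
Eye drops €8.67: over-the-counter medication → 8.5% → €0.73695
AA batteries (8-pack) €12.10: all other tangible goods → 5.25% → €0.63525
Acetaminophen (200 ct) €11.08: over-the-counter medication → 8.5% → €0.9418
Unrounded tax sum = €50.901325 → €50.90

€50.90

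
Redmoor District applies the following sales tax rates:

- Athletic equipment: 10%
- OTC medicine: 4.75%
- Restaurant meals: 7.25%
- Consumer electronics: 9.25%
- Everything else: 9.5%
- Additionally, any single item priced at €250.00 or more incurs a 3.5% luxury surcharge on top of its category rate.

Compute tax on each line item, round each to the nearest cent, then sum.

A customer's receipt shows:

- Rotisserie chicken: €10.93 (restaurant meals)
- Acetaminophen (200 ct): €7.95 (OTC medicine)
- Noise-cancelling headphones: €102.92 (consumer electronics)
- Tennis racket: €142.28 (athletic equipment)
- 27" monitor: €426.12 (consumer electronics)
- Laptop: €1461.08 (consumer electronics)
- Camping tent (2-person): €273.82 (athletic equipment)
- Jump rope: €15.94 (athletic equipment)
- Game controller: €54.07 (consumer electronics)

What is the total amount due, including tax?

€2804.21

Rotisserie chicken €10.93: restaurant meals → 7.25% → €0.79
Acetaminophen (200 ct) €7.95: OTC medicine → 4.75% → €0.38
Noise-cancelling headphones €102.92: consumer electronics → 9.25% → €9.52
Tennis racket €142.28: athletic equipment → 10% → €14.23
27" monitor €426.12: consumer electronics → 9.25% + 3.5% surcharge = 12.75% → €54.33
Laptop €1461.08: consumer electronics → 9.25% + 3.5% surcharge = 12.75% → €186.29
Camping tent (2-person) €273.82: athletic equipment → 10% + 3.5% surcharge = 13.5% → €36.97
Jump rope €15.94: athletic equipment → 10% → €1.59
Game controller €54.07: consumer electronics → 9.25% → €5.00
Subtotal = €2495.11; tax = €309.10; total due = €2804.21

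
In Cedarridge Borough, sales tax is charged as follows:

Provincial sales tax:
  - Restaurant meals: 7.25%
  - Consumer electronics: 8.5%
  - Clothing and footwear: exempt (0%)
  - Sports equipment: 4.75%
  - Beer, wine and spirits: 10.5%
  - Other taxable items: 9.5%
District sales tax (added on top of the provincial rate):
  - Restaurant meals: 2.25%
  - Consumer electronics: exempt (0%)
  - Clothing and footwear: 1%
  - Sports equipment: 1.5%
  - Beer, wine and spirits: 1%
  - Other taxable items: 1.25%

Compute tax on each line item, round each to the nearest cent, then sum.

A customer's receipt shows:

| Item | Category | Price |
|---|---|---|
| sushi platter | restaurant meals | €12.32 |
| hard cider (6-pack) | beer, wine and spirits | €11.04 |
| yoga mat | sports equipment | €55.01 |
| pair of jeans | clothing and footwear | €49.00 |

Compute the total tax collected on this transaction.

Sushi platter €12.32: restaurant meals → 7.25% + 2.25% district = 9.5% → €1.17
Hard cider (6-pack) €11.04: beer, wine and spirits → 10.5% + 1% district = 11.5% → €1.27
Yoga mat €55.01: sports equipment → 4.75% + 1.5% district = 6.25% → €3.44
Pair of jeans €49.00: clothing and footwear → 0% + 1% district = 1% → €0.49
Total tax = €1.17 + €1.27 + €3.44 + €0.49 = €6.37

€6.37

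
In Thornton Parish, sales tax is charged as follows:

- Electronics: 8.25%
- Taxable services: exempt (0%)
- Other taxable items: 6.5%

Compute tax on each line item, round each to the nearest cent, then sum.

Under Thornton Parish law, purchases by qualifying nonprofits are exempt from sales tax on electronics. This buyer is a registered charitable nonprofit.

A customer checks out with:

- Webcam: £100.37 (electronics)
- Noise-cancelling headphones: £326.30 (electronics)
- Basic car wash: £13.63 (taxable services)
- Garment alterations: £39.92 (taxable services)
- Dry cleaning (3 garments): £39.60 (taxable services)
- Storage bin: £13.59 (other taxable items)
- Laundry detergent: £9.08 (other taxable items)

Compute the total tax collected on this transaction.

Webcam £100.37: electronics, buyer-exempt → 0% → £0.00
Noise-cancelling headphones £326.30: electronics, buyer-exempt → 0% → £0.00
Basic car wash £13.63: taxable services → 0% → £0.00
Garment alterations £39.92: taxable services → 0% → £0.00
Dry cleaning (3 garments) £39.60: taxable services → 0% → £0.00
Storage bin £13.59: other taxable items → 6.5% → £0.88
Laundry detergent £9.08: other taxable items → 6.5% → £0.59
Total tax = £0.88 + £0.59 = £1.47

£1.47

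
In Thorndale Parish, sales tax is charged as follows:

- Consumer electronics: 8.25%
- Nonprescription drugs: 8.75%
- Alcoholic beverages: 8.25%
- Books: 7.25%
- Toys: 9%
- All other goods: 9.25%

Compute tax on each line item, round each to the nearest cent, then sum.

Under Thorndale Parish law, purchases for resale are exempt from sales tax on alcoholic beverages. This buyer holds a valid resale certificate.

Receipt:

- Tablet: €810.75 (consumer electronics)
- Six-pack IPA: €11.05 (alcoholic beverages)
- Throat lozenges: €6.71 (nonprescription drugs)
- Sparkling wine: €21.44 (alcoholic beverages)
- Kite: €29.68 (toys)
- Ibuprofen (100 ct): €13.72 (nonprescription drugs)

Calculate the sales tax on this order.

Tablet €810.75: consumer electronics → 8.25% → €66.89
Six-pack IPA €11.05: alcoholic beverages, buyer-exempt → 0% → €0.00
Throat lozenges €6.71: nonprescription drugs → 8.75% → €0.59
Sparkling wine €21.44: alcoholic beverages, buyer-exempt → 0% → €0.00
Kite €29.68: toys → 9% → €2.67
Ibuprofen (100 ct) €13.72: nonprescription drugs → 8.75% → €1.20
Total tax = €66.89 + €0.59 + €2.67 + €1.20 = €71.35

€71.35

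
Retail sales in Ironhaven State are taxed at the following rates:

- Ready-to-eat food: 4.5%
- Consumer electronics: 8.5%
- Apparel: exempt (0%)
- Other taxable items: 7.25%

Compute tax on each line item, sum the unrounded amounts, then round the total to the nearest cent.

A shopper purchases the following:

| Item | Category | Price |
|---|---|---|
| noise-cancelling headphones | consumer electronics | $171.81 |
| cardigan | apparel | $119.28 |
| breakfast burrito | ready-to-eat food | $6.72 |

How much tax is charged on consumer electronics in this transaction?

$14.60

Noise-cancelling headphones $171.81: consumer electronics → 8.5% → $14.60385
Tax on consumer electronics: unrounded sum = $14.60385 → $14.60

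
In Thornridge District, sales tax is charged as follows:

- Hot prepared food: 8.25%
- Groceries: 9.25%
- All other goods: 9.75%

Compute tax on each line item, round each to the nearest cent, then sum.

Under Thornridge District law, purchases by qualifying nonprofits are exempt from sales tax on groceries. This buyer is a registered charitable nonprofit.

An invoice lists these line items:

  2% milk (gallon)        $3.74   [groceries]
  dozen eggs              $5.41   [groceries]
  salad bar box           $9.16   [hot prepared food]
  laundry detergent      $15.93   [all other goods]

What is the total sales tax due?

$2.31

2% milk (gallon) $3.74: groceries, buyer-exempt → 0% → $0.00
Dozen eggs $5.41: groceries, buyer-exempt → 0% → $0.00
Salad bar box $9.16: hot prepared food → 8.25% → $0.76
Laundry detergent $15.93: all other goods → 9.75% → $1.55
Total tax = $0.76 + $1.55 = $2.31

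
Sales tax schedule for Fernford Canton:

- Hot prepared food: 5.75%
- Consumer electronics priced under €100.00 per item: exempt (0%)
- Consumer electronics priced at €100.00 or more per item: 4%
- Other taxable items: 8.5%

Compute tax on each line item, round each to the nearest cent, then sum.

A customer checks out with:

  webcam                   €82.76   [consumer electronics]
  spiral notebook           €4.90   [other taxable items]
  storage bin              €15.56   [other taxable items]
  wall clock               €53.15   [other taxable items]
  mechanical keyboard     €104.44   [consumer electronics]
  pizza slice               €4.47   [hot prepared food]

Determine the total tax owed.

€10.70

Webcam €82.76: consumer electronics, under €100.00 → 0% → €0.00
Spiral notebook €4.90: other taxable items → 8.5% → €0.42
Storage bin €15.56: other taxable items → 8.5% → €1.32
Wall clock €53.15: other taxable items → 8.5% → €4.52
Mechanical keyboard €104.44: consumer electronics, €100.00 or more → 4% → €4.18
Pizza slice €4.47: hot prepared food → 5.75% → €0.26
Total tax = €0.42 + €1.32 + €4.52 + €4.18 + €0.26 = €10.70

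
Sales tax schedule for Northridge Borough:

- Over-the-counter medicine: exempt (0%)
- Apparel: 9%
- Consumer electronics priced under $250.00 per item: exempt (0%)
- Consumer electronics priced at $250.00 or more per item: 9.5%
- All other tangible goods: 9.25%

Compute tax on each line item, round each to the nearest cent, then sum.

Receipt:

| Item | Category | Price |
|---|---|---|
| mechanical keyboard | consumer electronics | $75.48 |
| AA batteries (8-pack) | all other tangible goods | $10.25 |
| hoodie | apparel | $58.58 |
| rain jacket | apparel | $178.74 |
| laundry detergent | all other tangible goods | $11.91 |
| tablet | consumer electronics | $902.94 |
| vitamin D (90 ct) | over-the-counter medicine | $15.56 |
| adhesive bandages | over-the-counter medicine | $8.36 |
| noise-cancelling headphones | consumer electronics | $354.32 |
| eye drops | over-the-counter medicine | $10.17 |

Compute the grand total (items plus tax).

$1769.16

Mechanical keyboard $75.48: consumer electronics, under $250.00 → 0% → $0.00
AA batteries (8-pack) $10.25: all other tangible goods → 9.25% → $0.95
Hoodie $58.58: apparel → 9% → $5.27
Rain jacket $178.74: apparel → 9% → $16.09
Laundry detergent $11.91: all other tangible goods → 9.25% → $1.10
Tablet $902.94: consumer electronics, $250.00 or more → 9.5% → $85.78
Vitamin D (90 ct) $15.56: over-the-counter medicine → 0% → $0.00
Adhesive bandages $8.36: over-the-counter medicine → 0% → $0.00
Noise-cancelling headphones $354.32: consumer electronics, $250.00 or more → 9.5% → $33.66
Eye drops $10.17: over-the-counter medicine → 0% → $0.00
Subtotal = $1626.31; tax = $142.85; total due = $1769.16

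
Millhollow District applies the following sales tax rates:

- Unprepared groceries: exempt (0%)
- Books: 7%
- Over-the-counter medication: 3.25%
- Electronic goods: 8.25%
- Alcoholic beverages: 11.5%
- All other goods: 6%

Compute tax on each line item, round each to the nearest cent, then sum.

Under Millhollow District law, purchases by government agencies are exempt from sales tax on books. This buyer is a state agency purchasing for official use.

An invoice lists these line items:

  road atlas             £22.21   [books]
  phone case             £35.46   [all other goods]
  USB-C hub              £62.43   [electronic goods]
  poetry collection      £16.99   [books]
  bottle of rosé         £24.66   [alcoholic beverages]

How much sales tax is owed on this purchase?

£10.12

Road atlas £22.21: books, buyer-exempt → 0% → £0.00
Phone case £35.46: all other goods → 6% → £2.13
USB-C hub £62.43: electronic goods → 8.25% → £5.15
Poetry collection £16.99: books, buyer-exempt → 0% → £0.00
Bottle of rosé £24.66: alcoholic beverages → 11.5% → £2.84
Total tax = £2.13 + £5.15 + £2.84 = £10.12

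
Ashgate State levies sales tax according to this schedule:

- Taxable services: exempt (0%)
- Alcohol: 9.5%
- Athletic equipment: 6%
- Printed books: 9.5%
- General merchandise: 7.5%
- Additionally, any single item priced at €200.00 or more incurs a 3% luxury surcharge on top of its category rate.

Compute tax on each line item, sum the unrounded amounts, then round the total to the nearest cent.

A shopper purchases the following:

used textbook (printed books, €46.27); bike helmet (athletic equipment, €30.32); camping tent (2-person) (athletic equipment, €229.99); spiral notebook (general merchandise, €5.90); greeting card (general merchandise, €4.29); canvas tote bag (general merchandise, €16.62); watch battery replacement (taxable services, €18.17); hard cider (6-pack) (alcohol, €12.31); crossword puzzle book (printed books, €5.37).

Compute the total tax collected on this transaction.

€30.60

Used textbook €46.27: printed books → 9.5% → €4.39565
Bike helmet €30.32: athletic equipment → 6% → €1.8192
Camping tent (2-person) €229.99: athletic equipment → 6% + 3% surcharge = 9% → €20.6991
Spiral notebook €5.90: general merchandise → 7.5% → €0.4425
Greeting card €4.29: general merchandise → 7.5% → €0.32175
Canvas tote bag €16.62: general merchandise → 7.5% → €1.2465
Watch battery replacement €18.17: taxable services → 0% → €0.00
Hard cider (6-pack) €12.31: alcohol → 9.5% → €1.16945
Crossword puzzle book €5.37: printed books → 9.5% → €0.51015
Unrounded tax sum = €30.6043 → €30.60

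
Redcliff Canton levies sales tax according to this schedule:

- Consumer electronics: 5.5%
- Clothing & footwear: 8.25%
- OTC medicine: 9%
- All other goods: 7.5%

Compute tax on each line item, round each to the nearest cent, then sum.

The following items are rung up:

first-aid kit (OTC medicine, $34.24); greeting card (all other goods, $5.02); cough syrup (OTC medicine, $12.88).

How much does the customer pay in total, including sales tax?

$56.76

First-aid kit $34.24: OTC medicine → 9% → $3.08
Greeting card $5.02: all other goods → 7.5% → $0.38
Cough syrup $12.88: OTC medicine → 9% → $1.16
Subtotal = $52.14; tax = $4.62; total due = $56.76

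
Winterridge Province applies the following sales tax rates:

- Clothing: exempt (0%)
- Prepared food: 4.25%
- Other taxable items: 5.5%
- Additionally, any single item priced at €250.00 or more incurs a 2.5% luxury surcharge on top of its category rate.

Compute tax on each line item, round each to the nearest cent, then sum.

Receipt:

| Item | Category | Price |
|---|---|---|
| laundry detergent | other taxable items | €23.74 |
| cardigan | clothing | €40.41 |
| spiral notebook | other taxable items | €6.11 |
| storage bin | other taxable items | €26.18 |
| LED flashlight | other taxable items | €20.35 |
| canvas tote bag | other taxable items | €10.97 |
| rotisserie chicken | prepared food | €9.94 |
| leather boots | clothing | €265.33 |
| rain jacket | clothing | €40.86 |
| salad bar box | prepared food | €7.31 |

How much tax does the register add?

€12.17

Laundry detergent €23.74: other taxable items → 5.5% → €1.31
Cardigan €40.41: clothing → 0% → €0.00
Spiral notebook €6.11: other taxable items → 5.5% → €0.34
Storage bin €26.18: other taxable items → 5.5% → €1.44
LED flashlight €20.35: other taxable items → 5.5% → €1.12
Canvas tote bag €10.97: other taxable items → 5.5% → €0.60
Rotisserie chicken €9.94: prepared food → 4.25% → €0.42
Leather boots €265.33: clothing → 0% + 2.5% surcharge = 2.5% → €6.63
Rain jacket €40.86: clothing → 0% → €0.00
Salad bar box €7.31: prepared food → 4.25% → €0.31
Total tax = €1.31 + €0.34 + €1.44 + €1.12 + €0.60 + €0.42 + €6.63 + €0.31 = €12.17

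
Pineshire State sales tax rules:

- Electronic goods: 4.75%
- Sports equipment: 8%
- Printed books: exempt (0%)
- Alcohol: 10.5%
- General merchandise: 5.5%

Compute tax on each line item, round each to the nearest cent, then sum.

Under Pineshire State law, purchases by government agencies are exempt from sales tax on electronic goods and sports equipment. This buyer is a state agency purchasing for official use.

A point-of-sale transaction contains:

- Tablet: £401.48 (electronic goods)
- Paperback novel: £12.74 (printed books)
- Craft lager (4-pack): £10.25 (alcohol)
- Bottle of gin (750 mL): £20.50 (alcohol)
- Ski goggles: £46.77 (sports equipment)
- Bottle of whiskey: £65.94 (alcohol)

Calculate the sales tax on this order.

£10.15

Tablet £401.48: electronic goods, buyer-exempt → 0% → £0.00
Paperback novel £12.74: printed books → 0% → £0.00
Craft lager (4-pack) £10.25: alcohol → 10.5% → £1.08
Bottle of gin (750 mL) £20.50: alcohol → 10.5% → £2.15
Ski goggles £46.77: sports equipment, buyer-exempt → 0% → £0.00
Bottle of whiskey £65.94: alcohol → 10.5% → £6.92
Total tax = £1.08 + £2.15 + £6.92 = £10.15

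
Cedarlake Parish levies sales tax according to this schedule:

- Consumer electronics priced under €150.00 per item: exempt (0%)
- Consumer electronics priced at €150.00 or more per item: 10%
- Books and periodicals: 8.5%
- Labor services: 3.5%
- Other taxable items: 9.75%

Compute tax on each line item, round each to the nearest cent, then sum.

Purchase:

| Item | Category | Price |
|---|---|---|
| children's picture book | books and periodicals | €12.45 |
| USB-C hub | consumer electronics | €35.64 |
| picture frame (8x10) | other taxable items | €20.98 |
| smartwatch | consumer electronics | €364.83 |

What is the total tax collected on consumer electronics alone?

USB-C hub €35.64: consumer electronics, under €150.00 → 0% → €0.00
Smartwatch €364.83: consumer electronics, €150.00 or more → 10% → €36.48
Tax on consumer electronics = €0.00 + €36.48 = €36.48

€36.48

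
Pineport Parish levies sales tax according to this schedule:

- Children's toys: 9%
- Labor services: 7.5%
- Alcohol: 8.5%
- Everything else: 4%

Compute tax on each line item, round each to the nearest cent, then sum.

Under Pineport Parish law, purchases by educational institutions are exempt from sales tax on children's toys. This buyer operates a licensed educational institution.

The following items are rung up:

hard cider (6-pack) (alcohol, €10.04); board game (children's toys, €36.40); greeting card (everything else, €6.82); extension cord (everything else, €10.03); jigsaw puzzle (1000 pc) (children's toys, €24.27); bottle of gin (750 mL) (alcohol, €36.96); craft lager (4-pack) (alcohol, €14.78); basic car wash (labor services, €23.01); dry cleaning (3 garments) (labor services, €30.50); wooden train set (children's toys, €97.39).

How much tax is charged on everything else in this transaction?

Greeting card €6.82: everything else → 4% → €0.27
Extension cord €10.03: everything else → 4% → €0.40
Tax on everything else = €0.27 + €0.40 = €0.67

€0.67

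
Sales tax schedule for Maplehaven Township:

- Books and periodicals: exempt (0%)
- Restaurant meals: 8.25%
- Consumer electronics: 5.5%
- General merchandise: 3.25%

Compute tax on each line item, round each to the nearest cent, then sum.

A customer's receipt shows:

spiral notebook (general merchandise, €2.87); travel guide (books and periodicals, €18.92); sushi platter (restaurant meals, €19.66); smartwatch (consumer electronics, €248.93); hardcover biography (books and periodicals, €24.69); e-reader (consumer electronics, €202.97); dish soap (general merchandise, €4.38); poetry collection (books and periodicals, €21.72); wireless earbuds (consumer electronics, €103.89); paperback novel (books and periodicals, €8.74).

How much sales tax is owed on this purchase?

Spiral notebook €2.87: general merchandise → 3.25% → €0.09
Travel guide €18.92: books and periodicals → 0% → €0.00
Sushi platter €19.66: restaurant meals → 8.25% → €1.62
Smartwatch €248.93: consumer electronics → 5.5% → €13.69
Hardcover biography €24.69: books and periodicals → 0% → €0.00
E-reader €202.97: consumer electronics → 5.5% → €11.16
Dish soap €4.38: general merchandise → 3.25% → €0.14
Poetry collection €21.72: books and periodicals → 0% → €0.00
Wireless earbuds €103.89: consumer electronics → 5.5% → €5.71
Paperback novel €8.74: books and periodicals → 0% → €0.00
Total tax = €0.09 + €1.62 + €13.69 + €11.16 + €0.14 + €5.71 = €32.41

€32.41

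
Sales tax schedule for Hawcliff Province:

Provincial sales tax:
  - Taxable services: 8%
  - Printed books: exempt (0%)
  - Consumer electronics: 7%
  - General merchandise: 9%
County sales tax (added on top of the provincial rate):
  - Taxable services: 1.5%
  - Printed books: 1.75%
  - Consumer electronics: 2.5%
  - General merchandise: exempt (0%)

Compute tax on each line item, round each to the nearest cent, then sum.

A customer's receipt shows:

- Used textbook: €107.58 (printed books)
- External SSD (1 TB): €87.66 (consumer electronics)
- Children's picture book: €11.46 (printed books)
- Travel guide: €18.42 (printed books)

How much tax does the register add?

Used textbook €107.58: printed books → 0% + 1.75% county = 1.75% → €1.88
External SSD (1 TB) €87.66: consumer electronics → 7% + 2.5% county = 9.5% → €8.33
Children's picture book €11.46: printed books → 0% + 1.75% county = 1.75% → €0.20
Travel guide €18.42: printed books → 0% + 1.75% county = 1.75% → €0.32
Total tax = €1.88 + €8.33 + €0.20 + €0.32 = €10.73

€10.73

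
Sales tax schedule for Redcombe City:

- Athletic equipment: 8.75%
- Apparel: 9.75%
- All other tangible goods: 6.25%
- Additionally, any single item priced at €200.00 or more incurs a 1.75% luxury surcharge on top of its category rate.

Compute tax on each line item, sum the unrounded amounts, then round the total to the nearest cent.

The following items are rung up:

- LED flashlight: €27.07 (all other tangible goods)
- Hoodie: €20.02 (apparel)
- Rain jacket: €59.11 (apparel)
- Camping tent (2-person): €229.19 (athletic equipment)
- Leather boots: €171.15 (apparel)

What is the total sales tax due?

LED flashlight €27.07: all other tangible goods → 6.25% → €1.691875
Hoodie €20.02: apparel → 9.75% → €1.95195
Rain jacket €59.11: apparel → 9.75% → €5.763225
Camping tent (2-person) €229.19: athletic equipment → 8.75% + 1.75% surcharge = 10.5% → €24.06495
Leather boots €171.15: apparel → 9.75% → €16.687125
Unrounded tax sum = €50.159125 → €50.16

€50.16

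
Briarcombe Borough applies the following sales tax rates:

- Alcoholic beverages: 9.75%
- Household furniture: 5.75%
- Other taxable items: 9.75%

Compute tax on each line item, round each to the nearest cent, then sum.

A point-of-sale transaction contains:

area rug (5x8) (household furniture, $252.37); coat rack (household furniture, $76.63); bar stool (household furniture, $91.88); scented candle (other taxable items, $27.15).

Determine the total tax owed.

$26.85

Area rug (5x8) $252.37: household furniture → 5.75% → $14.51
Coat rack $76.63: household furniture → 5.75% → $4.41
Bar stool $91.88: household furniture → 5.75% → $5.28
Scented candle $27.15: other taxable items → 9.75% → $2.65
Total tax = $14.51 + $4.41 + $5.28 + $2.65 = $26.85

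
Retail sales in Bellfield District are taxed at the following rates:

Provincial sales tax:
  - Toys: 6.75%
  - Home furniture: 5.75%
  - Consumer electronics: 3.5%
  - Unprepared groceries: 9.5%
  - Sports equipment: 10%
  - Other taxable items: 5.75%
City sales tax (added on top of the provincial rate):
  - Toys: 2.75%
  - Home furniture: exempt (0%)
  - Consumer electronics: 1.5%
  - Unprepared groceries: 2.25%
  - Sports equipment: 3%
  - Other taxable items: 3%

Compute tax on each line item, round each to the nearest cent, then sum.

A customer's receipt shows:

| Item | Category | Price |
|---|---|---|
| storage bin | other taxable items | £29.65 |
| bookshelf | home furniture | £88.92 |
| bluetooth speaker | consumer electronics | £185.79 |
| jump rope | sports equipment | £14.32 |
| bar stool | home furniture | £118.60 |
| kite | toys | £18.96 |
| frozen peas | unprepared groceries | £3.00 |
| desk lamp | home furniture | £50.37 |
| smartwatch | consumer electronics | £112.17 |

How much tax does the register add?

£36.33

Storage bin £29.65: other taxable items → 5.75% + 3% city = 8.75% → £2.59
Bookshelf £88.92: home furniture → 5.75% + 0% city = 5.75% → £5.11
Bluetooth speaker £185.79: consumer electronics → 3.5% + 1.5% city = 5% → £9.29
Jump rope £14.32: sports equipment → 10% + 3% city = 13% → £1.86
Bar stool £118.60: home furniture → 5.75% + 0% city = 5.75% → £6.82
Kite £18.96: toys → 6.75% + 2.75% city = 9.5% → £1.80
Frozen peas £3.00: unprepared groceries → 9.5% + 2.25% city = 11.75% → £0.35
Desk lamp £50.37: home furniture → 5.75% + 0% city = 5.75% → £2.90
Smartwatch £112.17: consumer electronics → 3.5% + 1.5% city = 5% → £5.61
Total tax = £2.59 + £5.11 + £9.29 + £1.86 + £6.82 + £1.80 + £0.35 + £2.90 + £5.61 = £36.33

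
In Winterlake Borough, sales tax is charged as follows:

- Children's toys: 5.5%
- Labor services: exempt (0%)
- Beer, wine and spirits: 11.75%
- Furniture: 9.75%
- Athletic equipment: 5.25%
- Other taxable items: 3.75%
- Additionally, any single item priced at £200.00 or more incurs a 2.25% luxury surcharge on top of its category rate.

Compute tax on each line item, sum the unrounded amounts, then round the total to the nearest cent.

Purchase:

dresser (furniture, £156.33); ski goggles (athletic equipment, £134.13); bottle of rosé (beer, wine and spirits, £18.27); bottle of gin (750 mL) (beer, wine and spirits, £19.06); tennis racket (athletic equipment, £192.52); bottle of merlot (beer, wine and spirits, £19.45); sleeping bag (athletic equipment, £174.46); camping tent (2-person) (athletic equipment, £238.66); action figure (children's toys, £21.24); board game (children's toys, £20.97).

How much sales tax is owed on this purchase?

Dresser £156.33: furniture → 9.75% → £15.242175
Ski goggles £134.13: athletic equipment → 5.25% → £7.041825
Bottle of rosé £18.27: beer, wine and spirits → 11.75% → £2.146725
Bottle of gin (750 mL) £19.06: beer, wine and spirits → 11.75% → £2.23955
Tennis racket £192.52: athletic equipment → 5.25% → £10.1073
Bottle of merlot £19.45: beer, wine and spirits → 11.75% → £2.285375
Sleeping bag £174.46: athletic equipment → 5.25% → £9.15915
Camping tent (2-person) £238.66: athletic equipment → 5.25% + 2.25% surcharge = 7.5% → £17.8995
Action figure £21.24: children's toys → 5.5% → £1.1682
Board game £20.97: children's toys → 5.5% → £1.15335
Unrounded tax sum = £68.44315 → £68.44

£68.44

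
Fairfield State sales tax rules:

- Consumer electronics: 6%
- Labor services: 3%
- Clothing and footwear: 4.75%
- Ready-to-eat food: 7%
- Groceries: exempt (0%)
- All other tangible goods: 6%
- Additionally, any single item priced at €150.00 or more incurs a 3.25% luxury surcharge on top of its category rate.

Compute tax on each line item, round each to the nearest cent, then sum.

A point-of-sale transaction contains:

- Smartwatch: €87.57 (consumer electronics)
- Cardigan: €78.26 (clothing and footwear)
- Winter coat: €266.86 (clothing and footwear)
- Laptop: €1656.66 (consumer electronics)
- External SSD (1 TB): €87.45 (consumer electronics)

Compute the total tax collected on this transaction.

Smartwatch €87.57: consumer electronics → 6% → €5.25
Cardigan €78.26: clothing and footwear → 4.75% → €3.72
Winter coat €266.86: clothing and footwear → 4.75% + 3.25% surcharge = 8% → €21.35
Laptop €1656.66: consumer electronics → 6% + 3.25% surcharge = 9.25% → €153.24
External SSD (1 TB) €87.45: consumer electronics → 6% → €5.25
Total tax = €5.25 + €3.72 + €21.35 + €153.24 + €5.25 = €188.81

€188.81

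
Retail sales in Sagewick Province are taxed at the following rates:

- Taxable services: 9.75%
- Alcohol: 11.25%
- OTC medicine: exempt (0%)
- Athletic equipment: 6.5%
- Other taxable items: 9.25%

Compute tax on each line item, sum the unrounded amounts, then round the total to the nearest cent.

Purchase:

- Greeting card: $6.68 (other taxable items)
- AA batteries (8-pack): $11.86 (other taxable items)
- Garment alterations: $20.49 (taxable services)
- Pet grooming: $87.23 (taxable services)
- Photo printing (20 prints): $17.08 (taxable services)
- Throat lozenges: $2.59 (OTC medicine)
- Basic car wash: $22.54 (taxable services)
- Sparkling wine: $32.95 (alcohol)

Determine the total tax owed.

Greeting card $6.68: other taxable items → 9.25% → $0.6179
AA batteries (8-pack) $11.86: other taxable items → 9.25% → $1.09705
Garment alterations $20.49: taxable services → 9.75% → $1.997775
Pet grooming $87.23: taxable services → 9.75% → $8.504925
Photo printing (20 prints) $17.08: taxable services → 9.75% → $1.6653
Throat lozenges $2.59: OTC medicine → 0% → $0.00
Basic car wash $22.54: taxable services → 9.75% → $2.19765
Sparkling wine $32.95: alcohol → 11.25% → $3.706875
Unrounded tax sum = $19.787475 → $19.79

$19.79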